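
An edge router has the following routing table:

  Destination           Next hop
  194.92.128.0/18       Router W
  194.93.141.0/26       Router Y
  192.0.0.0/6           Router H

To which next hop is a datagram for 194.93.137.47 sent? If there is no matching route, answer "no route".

Routes whose prefix contains 194.93.137.47:
  192.0.0.0/6 (192.0.0.0 - 195.255.255.255) -> Router H
More-specific entries that do NOT match:
  194.93.141.0/26 (194.93.141.0 - 194.93.141.63) does not contain 194.93.137.47
  194.92.128.0/18 (194.92.128.0 - 194.92.191.255) does not contain 194.93.137.47
Longest matching prefix is /6 -> next hop Router H.

Router H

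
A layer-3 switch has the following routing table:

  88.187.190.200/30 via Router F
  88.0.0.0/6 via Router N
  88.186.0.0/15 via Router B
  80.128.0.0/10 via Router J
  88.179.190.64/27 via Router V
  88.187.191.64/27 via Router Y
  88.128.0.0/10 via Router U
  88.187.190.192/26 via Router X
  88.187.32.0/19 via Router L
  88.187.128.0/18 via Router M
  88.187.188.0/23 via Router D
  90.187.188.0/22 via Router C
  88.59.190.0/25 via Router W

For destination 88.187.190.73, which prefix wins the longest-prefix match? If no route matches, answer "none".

Entries matching 88.187.190.73:
  88.0.0.0/6 (88.0.0.0 - 91.255.255.255)
  88.128.0.0/10 (88.128.0.0 - 88.191.255.255)
  88.186.0.0/15 (88.186.0.0 - 88.187.255.255)
  88.187.128.0/18 (88.187.128.0 - 88.187.191.255)
Most specific is 88.187.128.0/18.

88.187.128.0/18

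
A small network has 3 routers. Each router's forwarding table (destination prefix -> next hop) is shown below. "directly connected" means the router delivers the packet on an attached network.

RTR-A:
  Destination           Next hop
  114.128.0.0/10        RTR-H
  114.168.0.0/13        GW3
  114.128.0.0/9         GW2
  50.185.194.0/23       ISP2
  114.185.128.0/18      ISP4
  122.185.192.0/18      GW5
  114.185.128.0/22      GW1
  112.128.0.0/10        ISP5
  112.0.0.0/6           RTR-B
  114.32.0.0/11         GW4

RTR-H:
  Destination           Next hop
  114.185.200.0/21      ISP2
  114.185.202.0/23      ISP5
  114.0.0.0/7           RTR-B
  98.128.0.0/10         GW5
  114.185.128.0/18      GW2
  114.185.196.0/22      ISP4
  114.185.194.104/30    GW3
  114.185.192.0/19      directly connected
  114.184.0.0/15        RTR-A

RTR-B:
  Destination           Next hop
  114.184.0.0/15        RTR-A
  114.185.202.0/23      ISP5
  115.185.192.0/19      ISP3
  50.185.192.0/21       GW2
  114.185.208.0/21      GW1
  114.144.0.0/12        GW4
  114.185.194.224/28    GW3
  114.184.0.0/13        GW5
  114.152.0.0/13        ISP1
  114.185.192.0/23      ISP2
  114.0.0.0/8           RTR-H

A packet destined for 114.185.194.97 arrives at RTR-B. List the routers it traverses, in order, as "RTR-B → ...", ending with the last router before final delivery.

RTR-B → RTR-A → RTR-H

At RTR-B: longest match for 114.185.194.97 is 114.184.0.0/15 -> RTR-A
At RTR-A: longest match for 114.185.194.97 is 114.128.0.0/10 -> RTR-H
At RTR-H: longest match for 114.185.194.97 is 114.185.192.0/19 -> directly connected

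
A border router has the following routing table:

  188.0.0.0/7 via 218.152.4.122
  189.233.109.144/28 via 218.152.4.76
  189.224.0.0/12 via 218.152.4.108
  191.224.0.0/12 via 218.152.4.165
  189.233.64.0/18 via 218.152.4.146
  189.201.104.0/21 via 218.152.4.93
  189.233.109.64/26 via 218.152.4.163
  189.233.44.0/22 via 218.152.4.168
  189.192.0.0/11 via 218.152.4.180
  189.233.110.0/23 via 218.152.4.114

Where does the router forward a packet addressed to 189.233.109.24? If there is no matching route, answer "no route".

Routes whose prefix contains 189.233.109.24:
  188.0.0.0/7 (188.0.0.0 - 189.255.255.255) -> 218.152.4.122
  189.224.0.0/12 (189.224.0.0 - 189.239.255.255) -> 218.152.4.108
  189.233.64.0/18 (189.233.64.0 - 189.233.127.255) -> 218.152.4.146
More-specific entries that do NOT match:
  189.233.109.144/28 (189.233.109.144 - 189.233.109.159) does not contain 189.233.109.24
  189.233.109.64/26 (189.233.109.64 - 189.233.109.127) does not contain 189.233.109.24
  189.233.110.0/23 (189.233.110.0 - 189.233.111.255) does not contain 189.233.109.24
  189.233.44.0/22 (189.233.44.0 - 189.233.47.255) does not contain 189.233.109.24
  189.201.104.0/21 (189.201.104.0 - 189.201.111.255) does not contain 189.233.109.24
Longest matching prefix is /18 -> next hop 218.152.4.146.

218.152.4.146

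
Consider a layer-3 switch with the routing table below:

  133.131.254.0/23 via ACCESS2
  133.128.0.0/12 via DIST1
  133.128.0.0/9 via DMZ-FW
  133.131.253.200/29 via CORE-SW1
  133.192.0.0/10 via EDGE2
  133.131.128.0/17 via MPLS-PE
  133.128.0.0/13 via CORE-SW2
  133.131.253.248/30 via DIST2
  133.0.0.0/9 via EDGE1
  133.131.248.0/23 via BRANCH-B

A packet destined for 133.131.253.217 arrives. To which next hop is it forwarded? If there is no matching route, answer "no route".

Routes whose prefix contains 133.131.253.217:
  133.128.0.0/9 (133.128.0.0 - 133.255.255.255) -> DMZ-FW
  133.128.0.0/12 (133.128.0.0 - 133.143.255.255) -> DIST1
  133.128.0.0/13 (133.128.0.0 - 133.135.255.255) -> CORE-SW2
  133.131.128.0/17 (133.131.128.0 - 133.131.255.255) -> MPLS-PE
More-specific entries that do NOT match:
  133.131.253.248/30 (133.131.253.248 - 133.131.253.251) does not contain 133.131.253.217
  133.131.253.200/29 (133.131.253.200 - 133.131.253.207) does not contain 133.131.253.217
  133.131.254.0/23 (133.131.254.0 - 133.131.255.255) does not contain 133.131.253.217
  133.131.248.0/23 (133.131.248.0 - 133.131.249.255) does not contain 133.131.253.217
Longest matching prefix is /17 -> next hop MPLS-PE.

MPLS-PE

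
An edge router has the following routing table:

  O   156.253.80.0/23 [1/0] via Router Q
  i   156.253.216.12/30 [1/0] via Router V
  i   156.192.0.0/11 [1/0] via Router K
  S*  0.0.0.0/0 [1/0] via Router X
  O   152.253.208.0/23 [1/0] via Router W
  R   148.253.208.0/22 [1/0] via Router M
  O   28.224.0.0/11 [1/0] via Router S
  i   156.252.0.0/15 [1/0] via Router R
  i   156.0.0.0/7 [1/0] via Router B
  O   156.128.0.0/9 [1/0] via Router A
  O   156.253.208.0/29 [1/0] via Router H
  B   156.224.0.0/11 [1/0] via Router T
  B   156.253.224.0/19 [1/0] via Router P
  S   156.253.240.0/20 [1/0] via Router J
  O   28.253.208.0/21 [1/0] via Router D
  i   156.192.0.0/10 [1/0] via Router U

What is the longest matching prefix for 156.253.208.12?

156.252.0.0/15

Entries matching 156.253.208.12:
  0.0.0.0/0 (default, matches everything)
  156.0.0.0/7 (156.0.0.0 - 157.255.255.255)
  156.128.0.0/9 (156.128.0.0 - 156.255.255.255)
  156.192.0.0/10 (156.192.0.0 - 156.255.255.255)
  156.224.0.0/11 (156.224.0.0 - 156.255.255.255)
  156.252.0.0/15 (156.252.0.0 - 156.253.255.255)
Most specific is 156.252.0.0/15.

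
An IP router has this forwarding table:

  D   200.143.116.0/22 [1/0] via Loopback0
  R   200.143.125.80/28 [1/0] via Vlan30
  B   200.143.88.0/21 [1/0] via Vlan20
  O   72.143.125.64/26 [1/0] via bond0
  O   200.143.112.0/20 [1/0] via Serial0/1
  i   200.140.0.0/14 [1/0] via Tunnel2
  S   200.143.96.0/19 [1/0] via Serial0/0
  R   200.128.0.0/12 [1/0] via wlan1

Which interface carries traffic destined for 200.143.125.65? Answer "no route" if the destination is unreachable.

Routes whose prefix contains 200.143.125.65:
  200.128.0.0/12 (200.128.0.0 - 200.143.255.255) -> wlan1
  200.140.0.0/14 (200.140.0.0 - 200.143.255.255) -> Tunnel2
  200.143.96.0/19 (200.143.96.0 - 200.143.127.255) -> Serial0/0
  200.143.112.0/20 (200.143.112.0 - 200.143.127.255) -> Serial0/1
More-specific entries that do NOT match:
  200.143.125.80/28 (200.143.125.80 - 200.143.125.95) does not contain 200.143.125.65
  72.143.125.64/26 (72.143.125.64 - 72.143.125.127) does not contain 200.143.125.65
  200.143.116.0/22 (200.143.116.0 - 200.143.119.255) does not contain 200.143.125.65
  200.143.88.0/21 (200.143.88.0 - 200.143.95.255) does not contain 200.143.125.65
Longest matching prefix is /20 -> interface Serial0/1.

Serial0/1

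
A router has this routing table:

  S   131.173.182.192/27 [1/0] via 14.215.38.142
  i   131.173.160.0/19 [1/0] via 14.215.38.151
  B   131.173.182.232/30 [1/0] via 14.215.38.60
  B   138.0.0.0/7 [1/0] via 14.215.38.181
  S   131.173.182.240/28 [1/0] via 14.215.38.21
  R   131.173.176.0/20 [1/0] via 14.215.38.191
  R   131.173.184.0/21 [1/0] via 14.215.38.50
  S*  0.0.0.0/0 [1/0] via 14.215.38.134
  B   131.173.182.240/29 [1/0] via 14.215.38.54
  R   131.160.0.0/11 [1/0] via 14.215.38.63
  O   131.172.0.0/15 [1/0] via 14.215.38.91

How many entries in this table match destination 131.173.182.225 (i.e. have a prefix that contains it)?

5

Prefixes containing 131.173.182.225:
  0.0.0.0/0 (default, matches everything)
  131.160.0.0/11 (131.160.0.0 - 131.191.255.255)
  131.172.0.0/15 (131.172.0.0 - 131.173.255.255)
  131.173.160.0/19 (131.173.160.0 - 131.173.191.255)
  131.173.176.0/20 (131.173.176.0 - 131.173.191.255)
Total matching entries: 5.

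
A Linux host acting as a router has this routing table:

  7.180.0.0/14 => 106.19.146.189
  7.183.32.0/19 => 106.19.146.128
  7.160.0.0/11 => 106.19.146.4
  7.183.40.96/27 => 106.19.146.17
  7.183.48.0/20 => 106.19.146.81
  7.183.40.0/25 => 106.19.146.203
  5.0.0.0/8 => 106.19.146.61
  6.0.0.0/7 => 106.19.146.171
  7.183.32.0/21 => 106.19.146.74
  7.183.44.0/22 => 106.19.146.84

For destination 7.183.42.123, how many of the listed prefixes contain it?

Prefixes containing 7.183.42.123:
  6.0.0.0/7 (6.0.0.0 - 7.255.255.255)
  7.160.0.0/11 (7.160.0.0 - 7.191.255.255)
  7.180.0.0/14 (7.180.0.0 - 7.183.255.255)
  7.183.32.0/19 (7.183.32.0 - 7.183.63.255)
Total matching entries: 4.

4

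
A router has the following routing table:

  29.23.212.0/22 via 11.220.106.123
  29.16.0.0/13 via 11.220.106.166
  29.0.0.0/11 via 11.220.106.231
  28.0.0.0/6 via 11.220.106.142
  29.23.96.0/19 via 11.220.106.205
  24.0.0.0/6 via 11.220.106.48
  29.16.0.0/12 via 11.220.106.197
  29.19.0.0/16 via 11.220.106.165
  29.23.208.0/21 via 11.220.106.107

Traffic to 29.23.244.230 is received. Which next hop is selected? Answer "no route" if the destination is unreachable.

11.220.106.166

Routes whose prefix contains 29.23.244.230:
  28.0.0.0/6 (28.0.0.0 - 31.255.255.255) -> 11.220.106.142
  29.0.0.0/11 (29.0.0.0 - 29.31.255.255) -> 11.220.106.231
  29.16.0.0/12 (29.16.0.0 - 29.31.255.255) -> 11.220.106.197
  29.16.0.0/13 (29.16.0.0 - 29.23.255.255) -> 11.220.106.166
More-specific entries that do NOT match:
  29.23.212.0/22 (29.23.212.0 - 29.23.215.255) does not contain 29.23.244.230
  29.23.208.0/21 (29.23.208.0 - 29.23.215.255) does not contain 29.23.244.230
  29.23.96.0/19 (29.23.96.0 - 29.23.127.255) does not contain 29.23.244.230
  29.19.0.0/16 (29.19.0.0 - 29.19.255.255) does not contain 29.23.244.230
Longest matching prefix is /13 -> next hop 11.220.106.166.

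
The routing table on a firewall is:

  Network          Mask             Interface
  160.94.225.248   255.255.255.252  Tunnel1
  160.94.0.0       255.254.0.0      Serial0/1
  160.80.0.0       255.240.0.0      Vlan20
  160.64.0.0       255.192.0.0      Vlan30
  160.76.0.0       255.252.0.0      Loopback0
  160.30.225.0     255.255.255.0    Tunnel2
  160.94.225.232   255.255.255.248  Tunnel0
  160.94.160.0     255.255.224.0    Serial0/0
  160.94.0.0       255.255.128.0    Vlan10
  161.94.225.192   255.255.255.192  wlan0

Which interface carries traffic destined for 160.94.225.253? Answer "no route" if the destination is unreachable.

Serial0/1

Routes whose prefix contains 160.94.225.253:
  160.64.0.0/10 (160.64.0.0 - 160.127.255.255) -> Vlan30
  160.80.0.0/12 (160.80.0.0 - 160.95.255.255) -> Vlan20
  160.94.0.0/15 (160.94.0.0 - 160.95.255.255) -> Serial0/1
More-specific entries that do NOT match:
  160.94.225.248/30 (160.94.225.248 - 160.94.225.251) does not contain 160.94.225.253
  160.94.225.232/29 (160.94.225.232 - 160.94.225.239) does not contain 160.94.225.253
  161.94.225.192/26 (161.94.225.192 - 161.94.225.255) does not contain 160.94.225.253
  160.30.225.0/24 (160.30.225.0 - 160.30.225.255) does not contain 160.94.225.253
  160.94.160.0/19 (160.94.160.0 - 160.94.191.255) does not contain 160.94.225.253
  160.94.0.0/17 (160.94.0.0 - 160.94.127.255) does not contain 160.94.225.253
Longest matching prefix is /15 -> interface Serial0/1.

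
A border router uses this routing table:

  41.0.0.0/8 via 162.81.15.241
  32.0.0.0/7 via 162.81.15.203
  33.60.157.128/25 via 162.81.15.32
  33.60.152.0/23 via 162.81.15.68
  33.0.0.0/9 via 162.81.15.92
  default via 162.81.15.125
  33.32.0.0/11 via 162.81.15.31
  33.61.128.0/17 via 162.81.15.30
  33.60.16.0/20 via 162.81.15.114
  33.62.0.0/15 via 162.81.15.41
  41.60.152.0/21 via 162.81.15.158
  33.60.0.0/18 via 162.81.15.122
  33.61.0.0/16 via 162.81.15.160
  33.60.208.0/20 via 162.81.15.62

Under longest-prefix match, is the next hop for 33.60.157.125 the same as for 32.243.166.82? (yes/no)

no

33.60.157.125: longest match 33.32.0.0/11 -> 162.81.15.31
32.243.166.82: longest match 32.0.0.0/7 -> 162.81.15.203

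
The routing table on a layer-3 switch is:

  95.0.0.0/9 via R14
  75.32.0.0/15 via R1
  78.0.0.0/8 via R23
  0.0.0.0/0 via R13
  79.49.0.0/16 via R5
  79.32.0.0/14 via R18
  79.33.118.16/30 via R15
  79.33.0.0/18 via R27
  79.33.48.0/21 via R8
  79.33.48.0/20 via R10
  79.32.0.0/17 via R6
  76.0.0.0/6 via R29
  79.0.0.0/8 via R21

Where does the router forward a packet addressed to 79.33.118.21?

R18

Routes whose prefix contains 79.33.118.21:
  0.0.0.0/0 (default, matches everything) -> R13
  76.0.0.0/6 (76.0.0.0 - 79.255.255.255) -> R29
  79.0.0.0/8 (79.0.0.0 - 79.255.255.255) -> R21
  79.32.0.0/14 (79.32.0.0 - 79.35.255.255) -> R18
More-specific entries that do NOT match:
  79.33.118.16/30 (79.33.118.16 - 79.33.118.19) does not contain 79.33.118.21
  79.33.48.0/21 (79.33.48.0 - 79.33.55.255) does not contain 79.33.118.21
  79.33.48.0/20 (79.33.48.0 - 79.33.63.255) does not contain 79.33.118.21
  79.33.0.0/18 (79.33.0.0 - 79.33.63.255) does not contain 79.33.118.21
  79.32.0.0/17 (79.32.0.0 - 79.32.127.255) does not contain 79.33.118.21
  79.49.0.0/16 (79.49.0.0 - 79.49.255.255) does not contain 79.33.118.21
  75.32.0.0/15 (75.32.0.0 - 75.33.255.255) does not contain 79.33.118.21
Longest matching prefix is /14 -> next hop R18.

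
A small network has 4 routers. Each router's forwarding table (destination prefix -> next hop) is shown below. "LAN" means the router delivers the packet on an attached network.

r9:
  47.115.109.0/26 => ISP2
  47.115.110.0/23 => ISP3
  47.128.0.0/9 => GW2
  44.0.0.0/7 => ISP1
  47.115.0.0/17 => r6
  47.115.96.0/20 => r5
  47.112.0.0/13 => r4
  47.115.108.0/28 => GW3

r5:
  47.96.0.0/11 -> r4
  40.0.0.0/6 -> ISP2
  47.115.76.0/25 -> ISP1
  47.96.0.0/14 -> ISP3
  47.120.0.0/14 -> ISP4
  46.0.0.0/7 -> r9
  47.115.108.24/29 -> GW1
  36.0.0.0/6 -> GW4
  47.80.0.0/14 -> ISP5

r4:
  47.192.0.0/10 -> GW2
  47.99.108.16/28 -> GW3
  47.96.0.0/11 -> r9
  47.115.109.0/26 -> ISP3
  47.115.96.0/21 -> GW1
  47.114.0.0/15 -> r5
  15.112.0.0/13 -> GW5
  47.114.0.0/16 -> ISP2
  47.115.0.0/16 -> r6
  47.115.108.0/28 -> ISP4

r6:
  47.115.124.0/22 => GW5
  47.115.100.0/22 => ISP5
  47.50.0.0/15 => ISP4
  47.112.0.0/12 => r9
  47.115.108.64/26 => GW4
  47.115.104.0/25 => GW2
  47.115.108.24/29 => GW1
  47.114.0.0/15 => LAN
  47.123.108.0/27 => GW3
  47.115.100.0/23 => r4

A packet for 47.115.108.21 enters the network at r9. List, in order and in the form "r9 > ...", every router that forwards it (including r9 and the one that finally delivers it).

r9 > r5 > r4 > r6

At r9: longest match for 47.115.108.21 is 47.115.96.0/20 -> r5
At r5: longest match for 47.115.108.21 is 47.96.0.0/11 -> r4
At r4: longest match for 47.115.108.21 is 47.115.0.0/16 -> r6
At r6: longest match for 47.115.108.21 is 47.114.0.0/15 -> LAN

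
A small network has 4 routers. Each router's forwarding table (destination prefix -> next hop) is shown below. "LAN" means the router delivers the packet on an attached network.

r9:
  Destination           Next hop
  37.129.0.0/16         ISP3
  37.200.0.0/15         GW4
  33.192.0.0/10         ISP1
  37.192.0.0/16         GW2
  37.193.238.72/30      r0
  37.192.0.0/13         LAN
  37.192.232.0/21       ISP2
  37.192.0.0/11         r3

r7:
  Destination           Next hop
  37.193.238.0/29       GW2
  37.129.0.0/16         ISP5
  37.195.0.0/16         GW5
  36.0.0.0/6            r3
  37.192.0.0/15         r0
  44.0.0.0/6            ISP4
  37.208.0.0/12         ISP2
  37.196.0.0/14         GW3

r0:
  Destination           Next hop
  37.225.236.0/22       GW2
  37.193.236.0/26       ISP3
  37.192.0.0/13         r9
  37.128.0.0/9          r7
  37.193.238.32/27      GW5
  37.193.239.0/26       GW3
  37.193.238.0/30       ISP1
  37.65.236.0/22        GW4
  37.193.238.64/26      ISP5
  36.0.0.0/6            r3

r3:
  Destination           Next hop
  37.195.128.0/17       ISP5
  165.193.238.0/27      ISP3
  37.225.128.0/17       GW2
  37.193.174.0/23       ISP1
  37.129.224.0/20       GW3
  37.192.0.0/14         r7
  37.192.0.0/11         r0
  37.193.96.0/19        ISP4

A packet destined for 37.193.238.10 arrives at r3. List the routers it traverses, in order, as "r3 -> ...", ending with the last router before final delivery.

r3 -> r7 -> r0 -> r9

At r3: longest match for 37.193.238.10 is 37.192.0.0/14 -> r7
At r7: longest match for 37.193.238.10 is 37.192.0.0/15 -> r0
At r0: longest match for 37.193.238.10 is 37.192.0.0/13 -> r9
At r9: longest match for 37.193.238.10 is 37.192.0.0/13 -> LAN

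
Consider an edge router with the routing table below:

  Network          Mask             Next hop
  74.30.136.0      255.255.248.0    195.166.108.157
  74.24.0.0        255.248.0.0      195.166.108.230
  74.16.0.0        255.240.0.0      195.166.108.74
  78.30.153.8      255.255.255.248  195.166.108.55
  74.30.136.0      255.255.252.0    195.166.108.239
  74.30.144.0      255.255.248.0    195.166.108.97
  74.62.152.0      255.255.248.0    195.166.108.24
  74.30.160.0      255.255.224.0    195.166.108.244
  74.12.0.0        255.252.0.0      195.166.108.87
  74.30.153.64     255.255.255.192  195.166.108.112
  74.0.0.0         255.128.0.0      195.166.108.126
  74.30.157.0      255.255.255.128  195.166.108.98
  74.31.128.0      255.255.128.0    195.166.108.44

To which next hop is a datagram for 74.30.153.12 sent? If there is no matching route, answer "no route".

195.166.108.230

Routes whose prefix contains 74.30.153.12:
  74.0.0.0/9 (74.0.0.0 - 74.127.255.255) -> 195.166.108.126
  74.16.0.0/12 (74.16.0.0 - 74.31.255.255) -> 195.166.108.74
  74.24.0.0/13 (74.24.0.0 - 74.31.255.255) -> 195.166.108.230
More-specific entries that do NOT match:
  78.30.153.8/29 (78.30.153.8 - 78.30.153.15) does not contain 74.30.153.12
  74.30.153.64/26 (74.30.153.64 - 74.30.153.127) does not contain 74.30.153.12
  74.30.157.0/25 (74.30.157.0 - 74.30.157.127) does not contain 74.30.153.12
  74.30.136.0/22 (74.30.136.0 - 74.30.139.255) does not contain 74.30.153.12
  74.30.136.0/21 (74.30.136.0 - 74.30.143.255) does not contain 74.30.153.12
  74.30.144.0/21 (74.30.144.0 - 74.30.151.255) does not contain 74.30.153.12
  74.62.152.0/21 (74.62.152.0 - 74.62.159.255) does not contain 74.30.153.12
  74.30.160.0/19 (74.30.160.0 - 74.30.191.255) does not contain 74.30.153.12
  74.31.128.0/17 (74.31.128.0 - 74.31.255.255) does not contain 74.30.153.12
  74.12.0.0/14 (74.12.0.0 - 74.15.255.255) does not contain 74.30.153.12
Longest matching prefix is /13 -> next hop 195.166.108.230.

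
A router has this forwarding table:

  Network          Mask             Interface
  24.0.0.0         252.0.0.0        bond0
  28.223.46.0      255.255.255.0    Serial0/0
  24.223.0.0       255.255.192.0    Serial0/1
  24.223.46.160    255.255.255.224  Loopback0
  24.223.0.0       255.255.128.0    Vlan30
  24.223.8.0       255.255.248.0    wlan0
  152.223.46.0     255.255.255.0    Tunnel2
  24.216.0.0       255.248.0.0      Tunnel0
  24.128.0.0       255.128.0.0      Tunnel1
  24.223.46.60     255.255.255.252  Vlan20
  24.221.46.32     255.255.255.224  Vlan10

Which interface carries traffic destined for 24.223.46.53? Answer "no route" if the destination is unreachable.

Serial0/1

Routes whose prefix contains 24.223.46.53:
  24.0.0.0/6 (24.0.0.0 - 27.255.255.255) -> bond0
  24.128.0.0/9 (24.128.0.0 - 24.255.255.255) -> Tunnel1
  24.216.0.0/13 (24.216.0.0 - 24.223.255.255) -> Tunnel0
  24.223.0.0/17 (24.223.0.0 - 24.223.127.255) -> Vlan30
  24.223.0.0/18 (24.223.0.0 - 24.223.63.255) -> Serial0/1
More-specific entries that do NOT match:
  24.223.46.60/30 (24.223.46.60 - 24.223.46.63) does not contain 24.223.46.53
  24.223.46.160/27 (24.223.46.160 - 24.223.46.191) does not contain 24.223.46.53
  24.221.46.32/27 (24.221.46.32 - 24.221.46.63) does not contain 24.223.46.53
  28.223.46.0/24 (28.223.46.0 - 28.223.46.255) does not contain 24.223.46.53
  152.223.46.0/24 (152.223.46.0 - 152.223.46.255) does not contain 24.223.46.53
  24.223.8.0/21 (24.223.8.0 - 24.223.15.255) does not contain 24.223.46.53
Longest matching prefix is /18 -> interface Serial0/1.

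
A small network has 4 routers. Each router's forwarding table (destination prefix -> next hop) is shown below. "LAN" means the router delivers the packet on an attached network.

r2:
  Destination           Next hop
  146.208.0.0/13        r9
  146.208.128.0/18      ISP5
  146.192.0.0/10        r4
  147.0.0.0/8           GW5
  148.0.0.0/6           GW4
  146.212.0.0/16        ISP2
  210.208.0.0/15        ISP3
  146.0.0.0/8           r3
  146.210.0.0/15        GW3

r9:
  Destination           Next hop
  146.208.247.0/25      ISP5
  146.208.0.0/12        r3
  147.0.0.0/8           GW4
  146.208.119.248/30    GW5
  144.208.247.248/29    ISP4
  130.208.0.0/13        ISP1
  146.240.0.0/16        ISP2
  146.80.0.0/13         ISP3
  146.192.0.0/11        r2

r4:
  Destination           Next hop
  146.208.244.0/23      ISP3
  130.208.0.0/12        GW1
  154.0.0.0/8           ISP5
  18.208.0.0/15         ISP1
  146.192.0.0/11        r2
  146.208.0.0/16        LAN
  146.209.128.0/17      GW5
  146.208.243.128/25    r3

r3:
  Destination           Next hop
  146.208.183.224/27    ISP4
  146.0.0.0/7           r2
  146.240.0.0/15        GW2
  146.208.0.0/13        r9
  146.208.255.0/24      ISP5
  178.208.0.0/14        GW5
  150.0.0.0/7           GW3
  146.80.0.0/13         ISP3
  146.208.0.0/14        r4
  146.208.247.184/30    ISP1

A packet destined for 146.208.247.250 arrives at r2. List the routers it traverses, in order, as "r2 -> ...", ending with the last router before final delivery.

At r2: longest match for 146.208.247.250 is 146.208.0.0/13 -> r9
At r9: longest match for 146.208.247.250 is 146.208.0.0/12 -> r3
At r3: longest match for 146.208.247.250 is 146.208.0.0/14 -> r4
At r4: longest match for 146.208.247.250 is 146.208.0.0/16 -> LAN

r2 -> r9 -> r3 -> r4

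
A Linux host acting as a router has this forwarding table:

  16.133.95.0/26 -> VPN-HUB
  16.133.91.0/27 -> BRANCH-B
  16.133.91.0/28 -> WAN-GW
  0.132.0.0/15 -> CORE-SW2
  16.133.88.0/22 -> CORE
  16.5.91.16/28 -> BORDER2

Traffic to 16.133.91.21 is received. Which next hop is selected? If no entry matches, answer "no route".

Routes whose prefix contains 16.133.91.21:
  16.133.88.0/22 (16.133.88.0 - 16.133.91.255) -> CORE
  16.133.91.0/27 (16.133.91.0 - 16.133.91.31) -> BRANCH-B
More-specific entries that do NOT match:
  16.133.91.0/28 (16.133.91.0 - 16.133.91.15) does not contain 16.133.91.21
  16.5.91.16/28 (16.5.91.16 - 16.5.91.31) does not contain 16.133.91.21
Longest matching prefix is /27 -> next hop BRANCH-B.

BRANCH-B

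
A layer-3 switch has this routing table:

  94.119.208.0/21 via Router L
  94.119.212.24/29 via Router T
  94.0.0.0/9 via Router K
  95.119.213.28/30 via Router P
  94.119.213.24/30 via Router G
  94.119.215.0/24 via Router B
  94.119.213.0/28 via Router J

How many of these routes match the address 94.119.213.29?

Prefixes containing 94.119.213.29:
  94.0.0.0/9 (94.0.0.0 - 94.127.255.255)
  94.119.208.0/21 (94.119.208.0 - 94.119.215.255)
Total matching entries: 2.

2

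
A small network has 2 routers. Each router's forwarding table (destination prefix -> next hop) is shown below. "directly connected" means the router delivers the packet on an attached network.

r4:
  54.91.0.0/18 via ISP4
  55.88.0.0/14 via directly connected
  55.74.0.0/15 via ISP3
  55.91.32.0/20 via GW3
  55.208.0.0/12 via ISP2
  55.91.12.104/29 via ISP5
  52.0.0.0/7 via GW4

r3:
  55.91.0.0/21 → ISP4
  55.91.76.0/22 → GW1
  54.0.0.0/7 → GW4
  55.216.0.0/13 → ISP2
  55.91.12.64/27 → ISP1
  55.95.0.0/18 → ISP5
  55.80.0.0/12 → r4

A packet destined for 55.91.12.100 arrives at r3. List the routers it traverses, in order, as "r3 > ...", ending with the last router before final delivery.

r3 > r4

At r3: longest match for 55.91.12.100 is 55.80.0.0/12 -> r4
At r4: longest match for 55.91.12.100 is 55.88.0.0/14 -> directly connected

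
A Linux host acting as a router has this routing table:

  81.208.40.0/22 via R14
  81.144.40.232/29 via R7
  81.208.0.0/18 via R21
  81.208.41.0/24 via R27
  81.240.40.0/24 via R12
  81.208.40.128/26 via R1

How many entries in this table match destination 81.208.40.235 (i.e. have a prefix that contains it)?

2

Prefixes containing 81.208.40.235:
  81.208.0.0/18 (81.208.0.0 - 81.208.63.255)
  81.208.40.0/22 (81.208.40.0 - 81.208.43.255)
Total matching entries: 2.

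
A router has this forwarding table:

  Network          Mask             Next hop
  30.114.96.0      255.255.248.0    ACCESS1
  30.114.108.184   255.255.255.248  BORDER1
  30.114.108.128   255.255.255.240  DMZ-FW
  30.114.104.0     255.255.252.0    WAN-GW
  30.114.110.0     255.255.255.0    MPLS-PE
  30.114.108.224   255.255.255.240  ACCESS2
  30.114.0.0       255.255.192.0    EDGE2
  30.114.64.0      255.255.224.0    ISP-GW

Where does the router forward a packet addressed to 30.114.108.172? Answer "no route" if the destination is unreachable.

no route

No entry's prefix contains 30.114.108.172; there is no default route.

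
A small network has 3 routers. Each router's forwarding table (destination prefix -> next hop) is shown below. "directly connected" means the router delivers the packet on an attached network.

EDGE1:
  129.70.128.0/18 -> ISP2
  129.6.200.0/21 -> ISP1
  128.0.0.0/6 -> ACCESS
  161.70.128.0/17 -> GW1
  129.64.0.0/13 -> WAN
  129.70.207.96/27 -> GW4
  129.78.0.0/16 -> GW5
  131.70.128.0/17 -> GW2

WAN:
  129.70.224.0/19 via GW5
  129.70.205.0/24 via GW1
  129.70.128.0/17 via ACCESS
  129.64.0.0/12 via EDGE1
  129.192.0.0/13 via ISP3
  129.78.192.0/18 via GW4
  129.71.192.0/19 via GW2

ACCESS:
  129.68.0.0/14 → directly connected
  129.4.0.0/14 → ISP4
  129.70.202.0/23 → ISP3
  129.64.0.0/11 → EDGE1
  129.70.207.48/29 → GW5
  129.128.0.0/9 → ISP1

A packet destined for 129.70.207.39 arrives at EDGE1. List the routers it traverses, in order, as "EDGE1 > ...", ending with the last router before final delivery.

EDGE1 > WAN > ACCESS

At EDGE1: longest match for 129.70.207.39 is 129.64.0.0/13 -> WAN
At WAN: longest match for 129.70.207.39 is 129.70.128.0/17 -> ACCESS
At ACCESS: longest match for 129.70.207.39 is 129.68.0.0/14 -> directly connected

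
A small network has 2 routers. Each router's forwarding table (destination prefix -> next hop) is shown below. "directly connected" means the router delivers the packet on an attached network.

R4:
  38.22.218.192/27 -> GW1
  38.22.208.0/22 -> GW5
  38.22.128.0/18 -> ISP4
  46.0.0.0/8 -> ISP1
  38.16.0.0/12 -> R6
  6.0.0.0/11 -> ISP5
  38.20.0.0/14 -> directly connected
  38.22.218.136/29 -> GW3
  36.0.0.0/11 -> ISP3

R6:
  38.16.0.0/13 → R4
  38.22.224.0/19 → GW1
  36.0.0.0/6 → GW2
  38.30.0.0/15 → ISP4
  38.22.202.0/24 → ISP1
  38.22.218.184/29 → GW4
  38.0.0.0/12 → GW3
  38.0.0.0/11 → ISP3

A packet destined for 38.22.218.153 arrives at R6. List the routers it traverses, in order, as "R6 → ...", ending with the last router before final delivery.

R6 → R4

At R6: longest match for 38.22.218.153 is 38.16.0.0/13 -> R4
At R4: longest match for 38.22.218.153 is 38.20.0.0/14 -> directly connected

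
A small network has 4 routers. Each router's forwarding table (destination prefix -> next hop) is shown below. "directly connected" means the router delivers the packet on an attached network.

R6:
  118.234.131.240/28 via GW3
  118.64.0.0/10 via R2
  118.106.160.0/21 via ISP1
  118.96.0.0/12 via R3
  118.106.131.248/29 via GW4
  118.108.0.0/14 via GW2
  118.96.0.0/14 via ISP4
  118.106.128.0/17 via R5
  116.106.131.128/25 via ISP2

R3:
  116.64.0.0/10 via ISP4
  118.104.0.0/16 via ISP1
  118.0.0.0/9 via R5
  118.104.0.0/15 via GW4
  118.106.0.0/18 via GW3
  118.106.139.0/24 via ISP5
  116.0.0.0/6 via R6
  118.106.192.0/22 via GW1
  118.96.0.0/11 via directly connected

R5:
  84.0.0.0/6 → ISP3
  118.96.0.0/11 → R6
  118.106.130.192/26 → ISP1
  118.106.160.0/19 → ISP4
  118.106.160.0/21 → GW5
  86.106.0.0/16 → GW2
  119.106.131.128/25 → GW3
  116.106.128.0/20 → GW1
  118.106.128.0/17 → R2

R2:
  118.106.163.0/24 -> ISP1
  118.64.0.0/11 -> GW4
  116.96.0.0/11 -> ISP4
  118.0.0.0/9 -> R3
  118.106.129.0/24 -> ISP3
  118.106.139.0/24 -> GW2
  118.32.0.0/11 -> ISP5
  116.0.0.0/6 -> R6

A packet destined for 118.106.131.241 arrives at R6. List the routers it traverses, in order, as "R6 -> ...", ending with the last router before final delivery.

At R6: longest match for 118.106.131.241 is 118.106.128.0/17 -> R5
At R5: longest match for 118.106.131.241 is 118.106.128.0/17 -> R2
At R2: longest match for 118.106.131.241 is 118.0.0.0/9 -> R3
At R3: longest match for 118.106.131.241 is 118.96.0.0/11 -> directly connected

R6 -> R5 -> R2 -> R3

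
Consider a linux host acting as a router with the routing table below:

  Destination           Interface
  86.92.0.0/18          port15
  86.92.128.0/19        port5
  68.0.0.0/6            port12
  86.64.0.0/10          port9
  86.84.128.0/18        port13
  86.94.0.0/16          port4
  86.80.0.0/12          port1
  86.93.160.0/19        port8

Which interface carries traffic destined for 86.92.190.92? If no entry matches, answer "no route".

port1

Routes whose prefix contains 86.92.190.92:
  86.64.0.0/10 (86.64.0.0 - 86.127.255.255) -> port9
  86.80.0.0/12 (86.80.0.0 - 86.95.255.255) -> port1
More-specific entries that do NOT match:
  86.92.128.0/19 (86.92.128.0 - 86.92.159.255) does not contain 86.92.190.92
  86.93.160.0/19 (86.93.160.0 - 86.93.191.255) does not contain 86.92.190.92
  86.92.0.0/18 (86.92.0.0 - 86.92.63.255) does not contain 86.92.190.92
  86.84.128.0/18 (86.84.128.0 - 86.84.191.255) does not contain 86.92.190.92
  86.94.0.0/16 (86.94.0.0 - 86.94.255.255) does not contain 86.92.190.92
Longest matching prefix is /12 -> interface port1.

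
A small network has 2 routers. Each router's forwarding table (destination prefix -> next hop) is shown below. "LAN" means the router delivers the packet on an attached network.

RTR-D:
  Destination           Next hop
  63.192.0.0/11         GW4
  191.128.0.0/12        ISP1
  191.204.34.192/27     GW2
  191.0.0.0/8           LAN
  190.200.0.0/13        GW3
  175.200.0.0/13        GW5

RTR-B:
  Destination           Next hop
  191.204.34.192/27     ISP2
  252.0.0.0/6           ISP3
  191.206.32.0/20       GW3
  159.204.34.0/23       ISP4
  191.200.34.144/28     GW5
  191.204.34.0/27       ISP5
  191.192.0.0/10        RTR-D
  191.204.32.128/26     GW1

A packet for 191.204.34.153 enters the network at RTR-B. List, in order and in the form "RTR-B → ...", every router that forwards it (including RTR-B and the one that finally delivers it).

At RTR-B: longest match for 191.204.34.153 is 191.192.0.0/10 -> RTR-D
At RTR-D: longest match for 191.204.34.153 is 191.0.0.0/8 -> LAN

RTR-B → RTR-D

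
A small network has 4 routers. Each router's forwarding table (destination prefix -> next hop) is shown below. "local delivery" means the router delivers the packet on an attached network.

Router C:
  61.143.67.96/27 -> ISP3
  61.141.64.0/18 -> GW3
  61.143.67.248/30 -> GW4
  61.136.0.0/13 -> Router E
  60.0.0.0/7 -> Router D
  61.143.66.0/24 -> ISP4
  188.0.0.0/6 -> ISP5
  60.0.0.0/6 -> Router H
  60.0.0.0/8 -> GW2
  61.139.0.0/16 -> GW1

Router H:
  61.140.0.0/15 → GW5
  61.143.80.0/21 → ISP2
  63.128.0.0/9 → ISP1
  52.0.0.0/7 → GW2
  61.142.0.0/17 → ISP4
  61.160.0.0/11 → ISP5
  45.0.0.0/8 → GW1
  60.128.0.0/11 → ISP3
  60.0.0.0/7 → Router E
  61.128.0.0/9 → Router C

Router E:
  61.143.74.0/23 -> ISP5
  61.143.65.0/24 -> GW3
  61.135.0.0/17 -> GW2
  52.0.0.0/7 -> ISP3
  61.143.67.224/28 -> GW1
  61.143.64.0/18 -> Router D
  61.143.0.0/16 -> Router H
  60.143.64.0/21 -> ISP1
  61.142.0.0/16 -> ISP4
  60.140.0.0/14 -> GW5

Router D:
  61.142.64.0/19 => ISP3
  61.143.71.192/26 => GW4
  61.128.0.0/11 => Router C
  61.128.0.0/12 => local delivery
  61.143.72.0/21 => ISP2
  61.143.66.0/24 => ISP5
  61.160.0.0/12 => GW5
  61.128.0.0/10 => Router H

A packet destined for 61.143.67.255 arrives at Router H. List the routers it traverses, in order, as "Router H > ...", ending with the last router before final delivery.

Router H > Router C > Router E > Router D

At Router H: longest match for 61.143.67.255 is 61.128.0.0/9 -> Router C
At Router C: longest match for 61.143.67.255 is 61.136.0.0/13 -> Router E
At Router E: longest match for 61.143.67.255 is 61.143.64.0/18 -> Router D
At Router D: longest match for 61.143.67.255 is 61.128.0.0/12 -> local delivery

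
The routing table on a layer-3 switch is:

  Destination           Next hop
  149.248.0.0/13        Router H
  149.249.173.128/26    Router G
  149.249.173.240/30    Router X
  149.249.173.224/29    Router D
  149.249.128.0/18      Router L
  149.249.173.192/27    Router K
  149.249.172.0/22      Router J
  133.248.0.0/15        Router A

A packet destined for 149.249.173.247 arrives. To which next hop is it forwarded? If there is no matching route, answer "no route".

Router J

Routes whose prefix contains 149.249.173.247:
  149.248.0.0/13 (149.248.0.0 - 149.255.255.255) -> Router H
  149.249.128.0/18 (149.249.128.0 - 149.249.191.255) -> Router L
  149.249.172.0/22 (149.249.172.0 - 149.249.175.255) -> Router J
More-specific entries that do NOT match:
  149.249.173.240/30 (149.249.173.240 - 149.249.173.243) does not contain 149.249.173.247
  149.249.173.224/29 (149.249.173.224 - 149.249.173.231) does not contain 149.249.173.247
  149.249.173.192/27 (149.249.173.192 - 149.249.173.223) does not contain 149.249.173.247
  149.249.173.128/26 (149.249.173.128 - 149.249.173.191) does not contain 149.249.173.247
Longest matching prefix is /22 -> next hop Router J.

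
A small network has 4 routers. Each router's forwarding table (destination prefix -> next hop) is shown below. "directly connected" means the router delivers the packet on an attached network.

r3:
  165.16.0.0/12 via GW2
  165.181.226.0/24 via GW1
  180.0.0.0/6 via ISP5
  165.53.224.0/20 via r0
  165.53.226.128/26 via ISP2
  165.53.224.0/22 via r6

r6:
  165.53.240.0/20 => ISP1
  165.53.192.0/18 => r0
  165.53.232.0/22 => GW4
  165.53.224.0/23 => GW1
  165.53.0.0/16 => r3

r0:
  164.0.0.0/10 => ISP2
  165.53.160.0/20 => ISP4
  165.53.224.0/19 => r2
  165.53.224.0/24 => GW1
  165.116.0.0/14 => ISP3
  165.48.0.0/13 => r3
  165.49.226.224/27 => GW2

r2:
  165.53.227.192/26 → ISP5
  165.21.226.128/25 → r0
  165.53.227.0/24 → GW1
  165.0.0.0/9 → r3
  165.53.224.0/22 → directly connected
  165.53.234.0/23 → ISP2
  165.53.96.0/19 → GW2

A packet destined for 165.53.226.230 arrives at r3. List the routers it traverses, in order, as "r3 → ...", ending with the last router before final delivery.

r3 → r6 → r0 → r2

At r3: longest match for 165.53.226.230 is 165.53.224.0/22 -> r6
At r6: longest match for 165.53.226.230 is 165.53.192.0/18 -> r0
At r0: longest match for 165.53.226.230 is 165.53.224.0/19 -> r2
At r2: longest match for 165.53.226.230 is 165.53.224.0/22 -> directly connected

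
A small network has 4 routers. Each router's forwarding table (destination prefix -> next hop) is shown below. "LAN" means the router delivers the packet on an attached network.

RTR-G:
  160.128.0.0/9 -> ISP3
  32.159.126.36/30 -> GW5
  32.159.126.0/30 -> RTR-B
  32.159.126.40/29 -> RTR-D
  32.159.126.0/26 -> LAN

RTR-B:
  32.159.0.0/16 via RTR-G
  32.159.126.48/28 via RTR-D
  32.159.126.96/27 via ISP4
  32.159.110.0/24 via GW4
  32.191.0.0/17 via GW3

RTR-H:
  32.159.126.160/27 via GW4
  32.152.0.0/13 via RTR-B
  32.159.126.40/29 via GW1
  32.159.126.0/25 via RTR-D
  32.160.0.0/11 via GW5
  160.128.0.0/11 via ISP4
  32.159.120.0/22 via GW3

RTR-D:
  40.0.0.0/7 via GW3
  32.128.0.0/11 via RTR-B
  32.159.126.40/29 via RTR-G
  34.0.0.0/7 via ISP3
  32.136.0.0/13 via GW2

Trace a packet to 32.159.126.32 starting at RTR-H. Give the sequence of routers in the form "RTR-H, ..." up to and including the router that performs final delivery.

At RTR-H: longest match for 32.159.126.32 is 32.159.126.0/25 -> RTR-D
At RTR-D: longest match for 32.159.126.32 is 32.128.0.0/11 -> RTR-B
At RTR-B: longest match for 32.159.126.32 is 32.159.0.0/16 -> RTR-G
At RTR-G: longest match for 32.159.126.32 is 32.159.126.0/26 -> LAN

RTR-H, RTR-D, RTR-B, RTR-G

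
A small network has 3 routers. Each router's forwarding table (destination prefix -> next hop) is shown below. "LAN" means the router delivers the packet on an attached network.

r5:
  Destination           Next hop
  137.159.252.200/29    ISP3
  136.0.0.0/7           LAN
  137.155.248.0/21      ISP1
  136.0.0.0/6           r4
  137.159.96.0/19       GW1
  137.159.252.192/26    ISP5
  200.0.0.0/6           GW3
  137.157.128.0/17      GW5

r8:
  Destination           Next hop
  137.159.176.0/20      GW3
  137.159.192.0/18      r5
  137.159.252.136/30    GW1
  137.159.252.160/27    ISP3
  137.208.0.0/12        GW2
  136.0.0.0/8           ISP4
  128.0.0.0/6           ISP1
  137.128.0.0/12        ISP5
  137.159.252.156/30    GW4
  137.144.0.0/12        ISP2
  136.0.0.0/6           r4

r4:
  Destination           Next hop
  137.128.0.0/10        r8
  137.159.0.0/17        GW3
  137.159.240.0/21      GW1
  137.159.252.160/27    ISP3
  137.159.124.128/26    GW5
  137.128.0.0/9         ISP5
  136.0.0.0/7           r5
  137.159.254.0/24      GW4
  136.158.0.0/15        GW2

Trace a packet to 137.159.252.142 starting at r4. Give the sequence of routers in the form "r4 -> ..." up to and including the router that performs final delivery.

At r4: longest match for 137.159.252.142 is 137.128.0.0/10 -> r8
At r8: longest match for 137.159.252.142 is 137.159.192.0/18 -> r5
At r5: longest match for 137.159.252.142 is 136.0.0.0/7 -> LAN

r4 -> r8 -> r5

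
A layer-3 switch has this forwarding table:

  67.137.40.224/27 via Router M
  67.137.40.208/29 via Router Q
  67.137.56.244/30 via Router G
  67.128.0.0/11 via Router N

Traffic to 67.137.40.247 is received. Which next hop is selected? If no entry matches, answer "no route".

Routes whose prefix contains 67.137.40.247:
  67.128.0.0/11 (67.128.0.0 - 67.159.255.255) -> Router N
  67.137.40.224/27 (67.137.40.224 - 67.137.40.255) -> Router M
More-specific entries that do NOT match:
  67.137.56.244/30 (67.137.56.244 - 67.137.56.247) does not contain 67.137.40.247
  67.137.40.208/29 (67.137.40.208 - 67.137.40.215) does not contain 67.137.40.247
Longest matching prefix is /27 -> next hop Router M.

Router M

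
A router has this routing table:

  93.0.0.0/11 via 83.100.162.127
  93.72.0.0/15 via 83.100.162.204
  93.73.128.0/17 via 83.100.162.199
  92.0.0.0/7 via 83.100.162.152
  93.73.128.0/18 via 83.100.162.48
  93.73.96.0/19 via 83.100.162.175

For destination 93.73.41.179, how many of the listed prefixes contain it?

2

Prefixes containing 93.73.41.179:
  92.0.0.0/7 (92.0.0.0 - 93.255.255.255)
  93.72.0.0/15 (93.72.0.0 - 93.73.255.255)
Total matching entries: 2.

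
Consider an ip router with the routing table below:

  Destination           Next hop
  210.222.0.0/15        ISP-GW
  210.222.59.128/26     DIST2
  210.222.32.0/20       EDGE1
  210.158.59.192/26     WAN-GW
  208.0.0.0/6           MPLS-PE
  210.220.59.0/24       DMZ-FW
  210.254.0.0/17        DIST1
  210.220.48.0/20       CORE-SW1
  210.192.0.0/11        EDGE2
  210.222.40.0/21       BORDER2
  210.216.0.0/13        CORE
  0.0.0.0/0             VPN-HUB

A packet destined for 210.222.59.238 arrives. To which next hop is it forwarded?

Routes whose prefix contains 210.222.59.238:
  0.0.0.0/0 (default, matches everything) -> VPN-HUB
  208.0.0.0/6 (208.0.0.0 - 211.255.255.255) -> MPLS-PE
  210.192.0.0/11 (210.192.0.0 - 210.223.255.255) -> EDGE2
  210.216.0.0/13 (210.216.0.0 - 210.223.255.255) -> CORE
  210.222.0.0/15 (210.222.0.0 - 210.223.255.255) -> ISP-GW
More-specific entries that do NOT match:
  210.222.59.128/26 (210.222.59.128 - 210.222.59.191) does not contain 210.222.59.238
  210.158.59.192/26 (210.158.59.192 - 210.158.59.255) does not contain 210.222.59.238
  210.220.59.0/24 (210.220.59.0 - 210.220.59.255) does not contain 210.222.59.238
  210.222.40.0/21 (210.222.40.0 - 210.222.47.255) does not contain 210.222.59.238
  210.222.32.0/20 (210.222.32.0 - 210.222.47.255) does not contain 210.222.59.238
  210.220.48.0/20 (210.220.48.0 - 210.220.63.255) does not contain 210.222.59.238
  210.254.0.0/17 (210.254.0.0 - 210.254.127.255) does not contain 210.222.59.238
Longest matching prefix is /15 -> next hop ISP-GW.

ISP-GW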